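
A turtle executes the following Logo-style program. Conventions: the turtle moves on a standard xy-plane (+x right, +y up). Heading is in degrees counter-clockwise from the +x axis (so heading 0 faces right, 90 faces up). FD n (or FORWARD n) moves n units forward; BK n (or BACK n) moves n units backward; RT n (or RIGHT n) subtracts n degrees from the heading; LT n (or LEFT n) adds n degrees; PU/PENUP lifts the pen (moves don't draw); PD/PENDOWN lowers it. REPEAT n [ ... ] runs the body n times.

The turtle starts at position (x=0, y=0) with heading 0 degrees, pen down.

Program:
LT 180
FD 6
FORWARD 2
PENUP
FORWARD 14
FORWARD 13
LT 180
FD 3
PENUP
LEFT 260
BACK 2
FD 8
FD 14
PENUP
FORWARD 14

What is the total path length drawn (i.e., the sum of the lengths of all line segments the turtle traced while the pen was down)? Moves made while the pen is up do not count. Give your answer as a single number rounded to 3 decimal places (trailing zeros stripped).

Answer: 8

Derivation:
Executing turtle program step by step:
Start: pos=(0,0), heading=0, pen down
LT 180: heading 0 -> 180
FD 6: (0,0) -> (-6,0) [heading=180, draw]
FD 2: (-6,0) -> (-8,0) [heading=180, draw]
PU: pen up
FD 14: (-8,0) -> (-22,0) [heading=180, move]
FD 13: (-22,0) -> (-35,0) [heading=180, move]
LT 180: heading 180 -> 0
FD 3: (-35,0) -> (-32,0) [heading=0, move]
PU: pen up
LT 260: heading 0 -> 260
BK 2: (-32,0) -> (-31.653,1.97) [heading=260, move]
FD 8: (-31.653,1.97) -> (-33.042,-5.909) [heading=260, move]
FD 14: (-33.042,-5.909) -> (-35.473,-19.696) [heading=260, move]
PU: pen up
FD 14: (-35.473,-19.696) -> (-37.904,-33.483) [heading=260, move]
Final: pos=(-37.904,-33.483), heading=260, 2 segment(s) drawn

Segment lengths:
  seg 1: (0,0) -> (-6,0), length = 6
  seg 2: (-6,0) -> (-8,0), length = 2
Total = 8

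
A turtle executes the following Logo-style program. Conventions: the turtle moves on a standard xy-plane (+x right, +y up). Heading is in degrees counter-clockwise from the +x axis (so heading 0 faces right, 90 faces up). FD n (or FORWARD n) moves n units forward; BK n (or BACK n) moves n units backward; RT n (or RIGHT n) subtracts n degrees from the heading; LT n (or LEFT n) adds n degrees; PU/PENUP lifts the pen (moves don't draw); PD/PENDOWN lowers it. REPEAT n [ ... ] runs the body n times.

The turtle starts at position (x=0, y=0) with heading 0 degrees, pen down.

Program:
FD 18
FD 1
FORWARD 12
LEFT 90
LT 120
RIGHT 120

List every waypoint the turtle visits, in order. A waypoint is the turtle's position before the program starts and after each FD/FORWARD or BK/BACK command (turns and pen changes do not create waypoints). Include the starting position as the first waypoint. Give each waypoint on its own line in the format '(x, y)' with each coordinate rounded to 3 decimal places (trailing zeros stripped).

Executing turtle program step by step:
Start: pos=(0,0), heading=0, pen down
FD 18: (0,0) -> (18,0) [heading=0, draw]
FD 1: (18,0) -> (19,0) [heading=0, draw]
FD 12: (19,0) -> (31,0) [heading=0, draw]
LT 90: heading 0 -> 90
LT 120: heading 90 -> 210
RT 120: heading 210 -> 90
Final: pos=(31,0), heading=90, 3 segment(s) drawn
Waypoints (4 total):
(0, 0)
(18, 0)
(19, 0)
(31, 0)

Answer: (0, 0)
(18, 0)
(19, 0)
(31, 0)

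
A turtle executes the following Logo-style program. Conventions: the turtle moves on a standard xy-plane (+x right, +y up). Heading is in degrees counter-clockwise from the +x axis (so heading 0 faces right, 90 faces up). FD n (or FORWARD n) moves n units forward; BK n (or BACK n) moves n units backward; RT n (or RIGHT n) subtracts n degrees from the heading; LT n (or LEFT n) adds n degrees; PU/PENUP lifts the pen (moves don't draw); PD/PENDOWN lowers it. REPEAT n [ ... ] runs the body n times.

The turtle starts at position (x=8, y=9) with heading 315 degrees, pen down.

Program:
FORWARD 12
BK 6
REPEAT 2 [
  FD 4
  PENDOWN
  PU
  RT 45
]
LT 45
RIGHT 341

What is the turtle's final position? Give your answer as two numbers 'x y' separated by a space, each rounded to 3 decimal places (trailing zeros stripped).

Executing turtle program step by step:
Start: pos=(8,9), heading=315, pen down
FD 12: (8,9) -> (16.485,0.515) [heading=315, draw]
BK 6: (16.485,0.515) -> (12.243,4.757) [heading=315, draw]
REPEAT 2 [
  -- iteration 1/2 --
  FD 4: (12.243,4.757) -> (15.071,1.929) [heading=315, draw]
  PD: pen down
  PU: pen up
  RT 45: heading 315 -> 270
  -- iteration 2/2 --
  FD 4: (15.071,1.929) -> (15.071,-2.071) [heading=270, move]
  PD: pen down
  PU: pen up
  RT 45: heading 270 -> 225
]
LT 45: heading 225 -> 270
RT 341: heading 270 -> 289
Final: pos=(15.071,-2.071), heading=289, 3 segment(s) drawn

Answer: 15.071 -2.071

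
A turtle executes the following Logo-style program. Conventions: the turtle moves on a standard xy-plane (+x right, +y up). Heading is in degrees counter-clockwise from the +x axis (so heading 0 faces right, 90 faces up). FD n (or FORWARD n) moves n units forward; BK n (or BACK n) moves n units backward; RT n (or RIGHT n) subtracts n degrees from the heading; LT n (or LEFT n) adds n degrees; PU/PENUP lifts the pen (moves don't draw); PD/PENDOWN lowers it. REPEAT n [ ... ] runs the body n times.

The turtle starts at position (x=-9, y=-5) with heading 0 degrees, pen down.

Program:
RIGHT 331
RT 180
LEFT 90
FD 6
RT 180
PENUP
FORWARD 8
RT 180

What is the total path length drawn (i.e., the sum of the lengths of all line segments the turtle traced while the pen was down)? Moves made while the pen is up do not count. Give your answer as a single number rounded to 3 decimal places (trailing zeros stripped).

Executing turtle program step by step:
Start: pos=(-9,-5), heading=0, pen down
RT 331: heading 0 -> 29
RT 180: heading 29 -> 209
LT 90: heading 209 -> 299
FD 6: (-9,-5) -> (-6.091,-10.248) [heading=299, draw]
RT 180: heading 299 -> 119
PU: pen up
FD 8: (-6.091,-10.248) -> (-9.97,-3.251) [heading=119, move]
RT 180: heading 119 -> 299
Final: pos=(-9.97,-3.251), heading=299, 1 segment(s) drawn

Segment lengths:
  seg 1: (-9,-5) -> (-6.091,-10.248), length = 6
Total = 6

Answer: 6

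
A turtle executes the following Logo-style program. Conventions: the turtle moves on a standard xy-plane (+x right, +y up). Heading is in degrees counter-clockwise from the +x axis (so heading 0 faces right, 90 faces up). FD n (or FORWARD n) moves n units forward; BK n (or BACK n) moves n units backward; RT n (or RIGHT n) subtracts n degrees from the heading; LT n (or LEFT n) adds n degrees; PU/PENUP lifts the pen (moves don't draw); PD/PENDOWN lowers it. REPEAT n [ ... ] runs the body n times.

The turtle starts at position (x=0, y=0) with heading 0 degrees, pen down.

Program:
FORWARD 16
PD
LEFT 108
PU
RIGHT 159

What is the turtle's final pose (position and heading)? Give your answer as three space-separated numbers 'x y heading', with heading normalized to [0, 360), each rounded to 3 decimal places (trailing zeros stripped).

Executing turtle program step by step:
Start: pos=(0,0), heading=0, pen down
FD 16: (0,0) -> (16,0) [heading=0, draw]
PD: pen down
LT 108: heading 0 -> 108
PU: pen up
RT 159: heading 108 -> 309
Final: pos=(16,0), heading=309, 1 segment(s) drawn

Answer: 16 0 309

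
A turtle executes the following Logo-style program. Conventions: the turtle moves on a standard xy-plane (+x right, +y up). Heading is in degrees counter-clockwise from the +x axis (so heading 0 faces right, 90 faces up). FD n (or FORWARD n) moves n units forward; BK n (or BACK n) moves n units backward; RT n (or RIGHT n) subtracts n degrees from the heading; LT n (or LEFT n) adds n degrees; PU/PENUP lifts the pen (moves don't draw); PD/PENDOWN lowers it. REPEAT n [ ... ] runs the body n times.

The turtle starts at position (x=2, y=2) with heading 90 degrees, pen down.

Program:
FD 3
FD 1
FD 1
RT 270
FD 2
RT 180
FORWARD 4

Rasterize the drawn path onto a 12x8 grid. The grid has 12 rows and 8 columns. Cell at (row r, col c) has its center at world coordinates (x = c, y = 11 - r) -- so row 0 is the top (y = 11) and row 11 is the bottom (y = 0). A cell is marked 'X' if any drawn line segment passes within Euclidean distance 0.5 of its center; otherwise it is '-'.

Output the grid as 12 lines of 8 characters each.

Segment 0: (2,2) -> (2,5)
Segment 1: (2,5) -> (2,6)
Segment 2: (2,6) -> (2,7)
Segment 3: (2,7) -> (0,7)
Segment 4: (0,7) -> (4,7)

Answer: --------
--------
--------
--------
XXXXX---
--X-----
--X-----
--X-----
--X-----
--X-----
--------
--------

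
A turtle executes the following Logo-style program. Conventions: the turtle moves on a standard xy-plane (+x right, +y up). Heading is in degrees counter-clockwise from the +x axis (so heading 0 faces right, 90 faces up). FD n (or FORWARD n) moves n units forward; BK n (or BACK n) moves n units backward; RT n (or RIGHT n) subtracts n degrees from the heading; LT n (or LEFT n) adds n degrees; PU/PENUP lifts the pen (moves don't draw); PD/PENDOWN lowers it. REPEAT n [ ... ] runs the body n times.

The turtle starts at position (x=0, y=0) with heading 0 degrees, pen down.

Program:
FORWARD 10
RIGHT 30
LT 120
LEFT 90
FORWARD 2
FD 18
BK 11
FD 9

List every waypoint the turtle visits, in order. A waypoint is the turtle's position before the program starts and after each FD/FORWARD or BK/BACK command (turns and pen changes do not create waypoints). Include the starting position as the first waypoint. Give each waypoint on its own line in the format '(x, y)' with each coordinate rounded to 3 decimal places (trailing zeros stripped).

Answer: (0, 0)
(10, 0)
(8, 0)
(-10, 0)
(1, 0)
(-8, 0)

Derivation:
Executing turtle program step by step:
Start: pos=(0,0), heading=0, pen down
FD 10: (0,0) -> (10,0) [heading=0, draw]
RT 30: heading 0 -> 330
LT 120: heading 330 -> 90
LT 90: heading 90 -> 180
FD 2: (10,0) -> (8,0) [heading=180, draw]
FD 18: (8,0) -> (-10,0) [heading=180, draw]
BK 11: (-10,0) -> (1,0) [heading=180, draw]
FD 9: (1,0) -> (-8,0) [heading=180, draw]
Final: pos=(-8,0), heading=180, 5 segment(s) drawn
Waypoints (6 total):
(0, 0)
(10, 0)
(8, 0)
(-10, 0)
(1, 0)
(-8, 0)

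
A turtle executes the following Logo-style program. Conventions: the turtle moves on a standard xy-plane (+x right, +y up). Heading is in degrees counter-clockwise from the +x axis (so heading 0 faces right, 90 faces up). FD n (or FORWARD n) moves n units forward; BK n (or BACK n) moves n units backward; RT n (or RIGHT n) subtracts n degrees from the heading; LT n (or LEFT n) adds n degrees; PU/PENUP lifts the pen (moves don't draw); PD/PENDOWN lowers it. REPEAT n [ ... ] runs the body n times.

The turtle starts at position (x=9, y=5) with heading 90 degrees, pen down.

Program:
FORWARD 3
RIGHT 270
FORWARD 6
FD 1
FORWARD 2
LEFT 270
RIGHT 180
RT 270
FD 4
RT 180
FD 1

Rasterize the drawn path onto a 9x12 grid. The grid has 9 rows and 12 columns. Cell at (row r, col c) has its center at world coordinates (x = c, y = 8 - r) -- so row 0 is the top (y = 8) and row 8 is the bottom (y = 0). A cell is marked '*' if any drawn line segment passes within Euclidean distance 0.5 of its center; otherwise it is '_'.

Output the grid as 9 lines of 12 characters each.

Segment 0: (9,5) -> (9,8)
Segment 1: (9,8) -> (3,8)
Segment 2: (3,8) -> (2,8)
Segment 3: (2,8) -> (0,8)
Segment 4: (0,8) -> (4,8)
Segment 5: (4,8) -> (3,8)

Answer: **********__
_________*__
_________*__
_________*__
____________
____________
____________
____________
____________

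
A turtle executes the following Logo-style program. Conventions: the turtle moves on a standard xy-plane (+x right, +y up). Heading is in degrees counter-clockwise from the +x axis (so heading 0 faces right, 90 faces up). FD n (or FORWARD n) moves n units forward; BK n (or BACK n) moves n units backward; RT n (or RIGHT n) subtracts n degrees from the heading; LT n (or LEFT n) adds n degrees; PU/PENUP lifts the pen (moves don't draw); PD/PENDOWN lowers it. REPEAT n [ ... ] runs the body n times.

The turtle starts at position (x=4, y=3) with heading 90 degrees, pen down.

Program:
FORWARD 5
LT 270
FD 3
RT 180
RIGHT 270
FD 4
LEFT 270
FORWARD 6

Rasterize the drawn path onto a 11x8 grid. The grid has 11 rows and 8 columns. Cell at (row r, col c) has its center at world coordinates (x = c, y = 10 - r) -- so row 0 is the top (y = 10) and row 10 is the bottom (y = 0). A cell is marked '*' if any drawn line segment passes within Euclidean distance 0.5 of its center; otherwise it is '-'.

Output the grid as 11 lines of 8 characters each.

Segment 0: (4,3) -> (4,8)
Segment 1: (4,8) -> (7,8)
Segment 2: (7,8) -> (7,4)
Segment 3: (7,4) -> (1,4)

Answer: --------
--------
----****
----*--*
----*--*
----*--*
-*******
----*---
--------
--------
--------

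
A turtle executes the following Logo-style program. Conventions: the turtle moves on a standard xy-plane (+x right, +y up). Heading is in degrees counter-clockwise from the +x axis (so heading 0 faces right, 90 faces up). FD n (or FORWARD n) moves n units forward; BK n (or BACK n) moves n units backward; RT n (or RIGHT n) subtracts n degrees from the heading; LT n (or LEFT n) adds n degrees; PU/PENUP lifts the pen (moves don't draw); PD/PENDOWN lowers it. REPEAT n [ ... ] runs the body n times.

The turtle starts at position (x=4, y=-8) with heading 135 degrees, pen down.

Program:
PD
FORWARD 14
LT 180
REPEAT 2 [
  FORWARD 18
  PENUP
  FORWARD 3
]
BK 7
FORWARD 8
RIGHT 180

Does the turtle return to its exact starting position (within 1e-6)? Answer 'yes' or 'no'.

Answer: no

Derivation:
Executing turtle program step by step:
Start: pos=(4,-8), heading=135, pen down
PD: pen down
FD 14: (4,-8) -> (-5.899,1.899) [heading=135, draw]
LT 180: heading 135 -> 315
REPEAT 2 [
  -- iteration 1/2 --
  FD 18: (-5.899,1.899) -> (6.828,-10.828) [heading=315, draw]
  PU: pen up
  FD 3: (6.828,-10.828) -> (8.95,-12.95) [heading=315, move]
  -- iteration 2/2 --
  FD 18: (8.95,-12.95) -> (21.678,-25.678) [heading=315, move]
  PU: pen up
  FD 3: (21.678,-25.678) -> (23.799,-27.799) [heading=315, move]
]
BK 7: (23.799,-27.799) -> (18.849,-22.849) [heading=315, move]
FD 8: (18.849,-22.849) -> (24.506,-28.506) [heading=315, move]
RT 180: heading 315 -> 135
Final: pos=(24.506,-28.506), heading=135, 2 segment(s) drawn

Start position: (4, -8)
Final position: (24.506, -28.506)
Distance = 29; >= 1e-6 -> NOT closed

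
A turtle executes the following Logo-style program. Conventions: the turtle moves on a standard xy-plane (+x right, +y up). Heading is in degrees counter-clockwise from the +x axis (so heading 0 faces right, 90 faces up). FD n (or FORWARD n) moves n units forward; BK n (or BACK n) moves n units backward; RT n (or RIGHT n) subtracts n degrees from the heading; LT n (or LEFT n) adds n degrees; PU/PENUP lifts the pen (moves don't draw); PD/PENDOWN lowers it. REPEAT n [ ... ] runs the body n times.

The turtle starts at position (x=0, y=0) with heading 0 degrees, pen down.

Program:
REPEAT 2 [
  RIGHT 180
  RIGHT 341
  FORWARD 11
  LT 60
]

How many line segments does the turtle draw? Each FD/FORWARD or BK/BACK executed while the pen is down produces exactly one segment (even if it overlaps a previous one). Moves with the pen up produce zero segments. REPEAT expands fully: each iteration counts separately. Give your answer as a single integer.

Executing turtle program step by step:
Start: pos=(0,0), heading=0, pen down
REPEAT 2 [
  -- iteration 1/2 --
  RT 180: heading 0 -> 180
  RT 341: heading 180 -> 199
  FD 11: (0,0) -> (-10.401,-3.581) [heading=199, draw]
  LT 60: heading 199 -> 259
  -- iteration 2/2 --
  RT 180: heading 259 -> 79
  RT 341: heading 79 -> 98
  FD 11: (-10.401,-3.581) -> (-11.932,7.312) [heading=98, draw]
  LT 60: heading 98 -> 158
]
Final: pos=(-11.932,7.312), heading=158, 2 segment(s) drawn
Segments drawn: 2

Answer: 2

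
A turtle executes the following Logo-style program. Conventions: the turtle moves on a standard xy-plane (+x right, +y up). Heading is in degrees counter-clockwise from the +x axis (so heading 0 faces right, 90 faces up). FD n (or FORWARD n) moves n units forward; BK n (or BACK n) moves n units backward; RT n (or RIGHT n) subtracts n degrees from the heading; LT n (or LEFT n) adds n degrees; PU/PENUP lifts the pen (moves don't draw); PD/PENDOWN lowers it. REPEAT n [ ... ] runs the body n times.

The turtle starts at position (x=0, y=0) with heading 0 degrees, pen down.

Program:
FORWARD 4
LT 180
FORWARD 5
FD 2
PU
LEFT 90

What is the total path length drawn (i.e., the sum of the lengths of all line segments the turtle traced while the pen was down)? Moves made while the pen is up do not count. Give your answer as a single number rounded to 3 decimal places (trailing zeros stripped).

Executing turtle program step by step:
Start: pos=(0,0), heading=0, pen down
FD 4: (0,0) -> (4,0) [heading=0, draw]
LT 180: heading 0 -> 180
FD 5: (4,0) -> (-1,0) [heading=180, draw]
FD 2: (-1,0) -> (-3,0) [heading=180, draw]
PU: pen up
LT 90: heading 180 -> 270
Final: pos=(-3,0), heading=270, 3 segment(s) drawn

Segment lengths:
  seg 1: (0,0) -> (4,0), length = 4
  seg 2: (4,0) -> (-1,0), length = 5
  seg 3: (-1,0) -> (-3,0), length = 2
Total = 11

Answer: 11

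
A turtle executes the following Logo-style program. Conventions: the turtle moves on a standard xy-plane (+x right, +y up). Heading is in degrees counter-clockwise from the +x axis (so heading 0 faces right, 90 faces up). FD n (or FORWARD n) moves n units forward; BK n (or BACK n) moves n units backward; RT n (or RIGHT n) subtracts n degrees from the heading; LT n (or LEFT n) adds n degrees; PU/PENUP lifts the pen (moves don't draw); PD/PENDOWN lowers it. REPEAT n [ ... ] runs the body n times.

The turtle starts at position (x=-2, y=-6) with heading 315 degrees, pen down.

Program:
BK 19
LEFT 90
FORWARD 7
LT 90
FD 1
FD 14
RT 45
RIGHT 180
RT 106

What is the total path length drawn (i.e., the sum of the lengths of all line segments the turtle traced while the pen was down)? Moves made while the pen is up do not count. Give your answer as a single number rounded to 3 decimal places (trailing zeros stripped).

Executing turtle program step by step:
Start: pos=(-2,-6), heading=315, pen down
BK 19: (-2,-6) -> (-15.435,7.435) [heading=315, draw]
LT 90: heading 315 -> 45
FD 7: (-15.435,7.435) -> (-10.485,12.385) [heading=45, draw]
LT 90: heading 45 -> 135
FD 1: (-10.485,12.385) -> (-11.192,13.092) [heading=135, draw]
FD 14: (-11.192,13.092) -> (-21.092,22.991) [heading=135, draw]
RT 45: heading 135 -> 90
RT 180: heading 90 -> 270
RT 106: heading 270 -> 164
Final: pos=(-21.092,22.991), heading=164, 4 segment(s) drawn

Segment lengths:
  seg 1: (-2,-6) -> (-15.435,7.435), length = 19
  seg 2: (-15.435,7.435) -> (-10.485,12.385), length = 7
  seg 3: (-10.485,12.385) -> (-11.192,13.092), length = 1
  seg 4: (-11.192,13.092) -> (-21.092,22.991), length = 14
Total = 41

Answer: 41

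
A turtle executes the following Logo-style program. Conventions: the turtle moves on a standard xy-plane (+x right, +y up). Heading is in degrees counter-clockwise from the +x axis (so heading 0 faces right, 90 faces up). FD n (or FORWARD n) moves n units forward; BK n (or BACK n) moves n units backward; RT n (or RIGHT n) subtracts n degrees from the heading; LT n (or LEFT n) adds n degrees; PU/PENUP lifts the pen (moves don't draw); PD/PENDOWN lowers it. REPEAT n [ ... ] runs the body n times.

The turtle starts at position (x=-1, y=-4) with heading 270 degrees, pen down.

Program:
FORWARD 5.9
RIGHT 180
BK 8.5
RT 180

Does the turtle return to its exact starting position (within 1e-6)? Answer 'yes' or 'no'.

Answer: no

Derivation:
Executing turtle program step by step:
Start: pos=(-1,-4), heading=270, pen down
FD 5.9: (-1,-4) -> (-1,-9.9) [heading=270, draw]
RT 180: heading 270 -> 90
BK 8.5: (-1,-9.9) -> (-1,-18.4) [heading=90, draw]
RT 180: heading 90 -> 270
Final: pos=(-1,-18.4), heading=270, 2 segment(s) drawn

Start position: (-1, -4)
Final position: (-1, -18.4)
Distance = 14.4; >= 1e-6 -> NOT closed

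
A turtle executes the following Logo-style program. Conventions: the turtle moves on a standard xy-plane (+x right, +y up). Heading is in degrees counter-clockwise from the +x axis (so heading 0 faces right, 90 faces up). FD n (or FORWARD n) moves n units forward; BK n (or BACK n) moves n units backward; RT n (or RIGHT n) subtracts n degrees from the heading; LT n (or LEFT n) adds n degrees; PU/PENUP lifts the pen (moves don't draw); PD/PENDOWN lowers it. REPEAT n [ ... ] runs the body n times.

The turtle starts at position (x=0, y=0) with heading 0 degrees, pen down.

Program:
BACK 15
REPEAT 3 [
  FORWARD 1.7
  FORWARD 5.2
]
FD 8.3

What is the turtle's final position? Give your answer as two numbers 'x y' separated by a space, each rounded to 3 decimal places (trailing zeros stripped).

Executing turtle program step by step:
Start: pos=(0,0), heading=0, pen down
BK 15: (0,0) -> (-15,0) [heading=0, draw]
REPEAT 3 [
  -- iteration 1/3 --
  FD 1.7: (-15,0) -> (-13.3,0) [heading=0, draw]
  FD 5.2: (-13.3,0) -> (-8.1,0) [heading=0, draw]
  -- iteration 2/3 --
  FD 1.7: (-8.1,0) -> (-6.4,0) [heading=0, draw]
  FD 5.2: (-6.4,0) -> (-1.2,0) [heading=0, draw]
  -- iteration 3/3 --
  FD 1.7: (-1.2,0) -> (0.5,0) [heading=0, draw]
  FD 5.2: (0.5,0) -> (5.7,0) [heading=0, draw]
]
FD 8.3: (5.7,0) -> (14,0) [heading=0, draw]
Final: pos=(14,0), heading=0, 8 segment(s) drawn

Answer: 14 0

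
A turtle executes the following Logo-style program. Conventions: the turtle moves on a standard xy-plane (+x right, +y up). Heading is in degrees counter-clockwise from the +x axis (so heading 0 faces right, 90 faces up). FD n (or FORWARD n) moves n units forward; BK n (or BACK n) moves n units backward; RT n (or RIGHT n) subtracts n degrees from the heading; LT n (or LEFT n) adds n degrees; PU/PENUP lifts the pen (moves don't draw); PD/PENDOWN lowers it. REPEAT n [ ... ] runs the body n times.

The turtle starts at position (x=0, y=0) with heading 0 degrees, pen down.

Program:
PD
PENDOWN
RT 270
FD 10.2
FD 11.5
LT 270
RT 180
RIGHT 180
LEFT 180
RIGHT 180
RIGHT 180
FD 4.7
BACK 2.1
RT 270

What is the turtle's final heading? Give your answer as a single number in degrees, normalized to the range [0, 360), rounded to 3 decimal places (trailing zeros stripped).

Answer: 270

Derivation:
Executing turtle program step by step:
Start: pos=(0,0), heading=0, pen down
PD: pen down
PD: pen down
RT 270: heading 0 -> 90
FD 10.2: (0,0) -> (0,10.2) [heading=90, draw]
FD 11.5: (0,10.2) -> (0,21.7) [heading=90, draw]
LT 270: heading 90 -> 0
RT 180: heading 0 -> 180
RT 180: heading 180 -> 0
LT 180: heading 0 -> 180
RT 180: heading 180 -> 0
RT 180: heading 0 -> 180
FD 4.7: (0,21.7) -> (-4.7,21.7) [heading=180, draw]
BK 2.1: (-4.7,21.7) -> (-2.6,21.7) [heading=180, draw]
RT 270: heading 180 -> 270
Final: pos=(-2.6,21.7), heading=270, 4 segment(s) drawn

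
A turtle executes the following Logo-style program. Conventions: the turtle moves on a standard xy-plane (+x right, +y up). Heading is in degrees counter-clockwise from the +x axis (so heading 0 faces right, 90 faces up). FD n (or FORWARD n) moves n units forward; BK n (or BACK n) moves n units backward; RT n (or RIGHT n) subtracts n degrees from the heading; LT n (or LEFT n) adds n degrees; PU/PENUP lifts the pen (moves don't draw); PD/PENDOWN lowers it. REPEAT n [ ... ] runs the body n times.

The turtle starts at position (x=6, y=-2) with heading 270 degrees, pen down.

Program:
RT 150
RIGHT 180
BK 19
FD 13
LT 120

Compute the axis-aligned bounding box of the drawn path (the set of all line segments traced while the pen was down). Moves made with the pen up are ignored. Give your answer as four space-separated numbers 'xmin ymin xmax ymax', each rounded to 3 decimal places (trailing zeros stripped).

Executing turtle program step by step:
Start: pos=(6,-2), heading=270, pen down
RT 150: heading 270 -> 120
RT 180: heading 120 -> 300
BK 19: (6,-2) -> (-3.5,14.454) [heading=300, draw]
FD 13: (-3.5,14.454) -> (3,3.196) [heading=300, draw]
LT 120: heading 300 -> 60
Final: pos=(3,3.196), heading=60, 2 segment(s) drawn

Segment endpoints: x in {-3.5, 3, 6}, y in {-2, 3.196, 14.454}
xmin=-3.5, ymin=-2, xmax=6, ymax=14.454

Answer: -3.5 -2 6 14.454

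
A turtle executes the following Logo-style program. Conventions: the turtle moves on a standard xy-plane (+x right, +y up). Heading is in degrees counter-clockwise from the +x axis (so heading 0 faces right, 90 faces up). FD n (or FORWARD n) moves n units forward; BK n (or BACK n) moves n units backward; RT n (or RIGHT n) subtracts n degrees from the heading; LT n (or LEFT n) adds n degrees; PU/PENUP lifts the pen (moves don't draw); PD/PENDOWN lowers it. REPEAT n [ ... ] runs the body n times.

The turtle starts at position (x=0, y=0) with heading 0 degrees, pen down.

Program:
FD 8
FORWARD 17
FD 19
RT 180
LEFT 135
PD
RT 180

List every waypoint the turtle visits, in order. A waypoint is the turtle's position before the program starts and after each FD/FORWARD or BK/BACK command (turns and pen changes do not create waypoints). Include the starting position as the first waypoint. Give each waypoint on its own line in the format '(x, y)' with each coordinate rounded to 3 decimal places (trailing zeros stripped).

Executing turtle program step by step:
Start: pos=(0,0), heading=0, pen down
FD 8: (0,0) -> (8,0) [heading=0, draw]
FD 17: (8,0) -> (25,0) [heading=0, draw]
FD 19: (25,0) -> (44,0) [heading=0, draw]
RT 180: heading 0 -> 180
LT 135: heading 180 -> 315
PD: pen down
RT 180: heading 315 -> 135
Final: pos=(44,0), heading=135, 3 segment(s) drawn
Waypoints (4 total):
(0, 0)
(8, 0)
(25, 0)
(44, 0)

Answer: (0, 0)
(8, 0)
(25, 0)
(44, 0)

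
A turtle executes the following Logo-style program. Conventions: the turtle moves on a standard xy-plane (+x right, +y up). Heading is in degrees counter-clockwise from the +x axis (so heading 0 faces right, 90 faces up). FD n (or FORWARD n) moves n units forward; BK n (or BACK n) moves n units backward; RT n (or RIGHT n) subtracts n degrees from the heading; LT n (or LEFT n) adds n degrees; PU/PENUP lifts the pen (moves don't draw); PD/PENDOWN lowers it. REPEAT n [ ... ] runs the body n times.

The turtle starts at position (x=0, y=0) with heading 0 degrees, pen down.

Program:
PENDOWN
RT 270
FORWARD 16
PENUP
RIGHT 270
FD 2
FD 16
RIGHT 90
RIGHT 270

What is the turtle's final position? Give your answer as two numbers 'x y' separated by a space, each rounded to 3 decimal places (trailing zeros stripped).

Executing turtle program step by step:
Start: pos=(0,0), heading=0, pen down
PD: pen down
RT 270: heading 0 -> 90
FD 16: (0,0) -> (0,16) [heading=90, draw]
PU: pen up
RT 270: heading 90 -> 180
FD 2: (0,16) -> (-2,16) [heading=180, move]
FD 16: (-2,16) -> (-18,16) [heading=180, move]
RT 90: heading 180 -> 90
RT 270: heading 90 -> 180
Final: pos=(-18,16), heading=180, 1 segment(s) drawn

Answer: -18 16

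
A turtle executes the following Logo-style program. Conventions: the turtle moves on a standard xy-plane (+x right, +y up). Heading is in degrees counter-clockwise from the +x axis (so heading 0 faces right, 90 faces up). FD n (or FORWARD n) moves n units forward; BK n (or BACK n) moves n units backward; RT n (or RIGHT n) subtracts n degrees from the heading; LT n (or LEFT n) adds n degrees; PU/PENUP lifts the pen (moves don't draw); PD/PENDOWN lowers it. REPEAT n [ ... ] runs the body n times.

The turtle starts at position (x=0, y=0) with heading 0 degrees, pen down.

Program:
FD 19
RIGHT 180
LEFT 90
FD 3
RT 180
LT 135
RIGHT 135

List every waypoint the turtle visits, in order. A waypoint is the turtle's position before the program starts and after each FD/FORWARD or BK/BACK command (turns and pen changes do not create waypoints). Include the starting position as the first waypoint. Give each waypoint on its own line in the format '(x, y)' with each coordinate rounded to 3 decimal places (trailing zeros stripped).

Answer: (0, 0)
(19, 0)
(19, -3)

Derivation:
Executing turtle program step by step:
Start: pos=(0,0), heading=0, pen down
FD 19: (0,0) -> (19,0) [heading=0, draw]
RT 180: heading 0 -> 180
LT 90: heading 180 -> 270
FD 3: (19,0) -> (19,-3) [heading=270, draw]
RT 180: heading 270 -> 90
LT 135: heading 90 -> 225
RT 135: heading 225 -> 90
Final: pos=(19,-3), heading=90, 2 segment(s) drawn
Waypoints (3 total):
(0, 0)
(19, 0)
(19, -3)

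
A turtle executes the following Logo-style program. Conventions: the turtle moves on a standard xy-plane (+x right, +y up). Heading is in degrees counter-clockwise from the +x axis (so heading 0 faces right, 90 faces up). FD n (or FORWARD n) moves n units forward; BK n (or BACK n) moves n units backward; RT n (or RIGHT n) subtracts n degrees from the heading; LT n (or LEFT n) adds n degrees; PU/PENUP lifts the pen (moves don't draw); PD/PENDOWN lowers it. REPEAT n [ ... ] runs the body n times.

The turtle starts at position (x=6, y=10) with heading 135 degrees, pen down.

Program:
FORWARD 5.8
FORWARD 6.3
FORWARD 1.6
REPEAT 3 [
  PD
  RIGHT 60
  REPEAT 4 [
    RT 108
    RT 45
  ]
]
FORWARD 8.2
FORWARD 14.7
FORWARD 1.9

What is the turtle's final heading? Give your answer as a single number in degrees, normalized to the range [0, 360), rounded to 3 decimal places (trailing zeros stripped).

Answer: 279

Derivation:
Executing turtle program step by step:
Start: pos=(6,10), heading=135, pen down
FD 5.8: (6,10) -> (1.899,14.101) [heading=135, draw]
FD 6.3: (1.899,14.101) -> (-2.556,18.556) [heading=135, draw]
FD 1.6: (-2.556,18.556) -> (-3.687,19.687) [heading=135, draw]
REPEAT 3 [
  -- iteration 1/3 --
  PD: pen down
  RT 60: heading 135 -> 75
  REPEAT 4 [
    -- iteration 1/4 --
    RT 108: heading 75 -> 327
    RT 45: heading 327 -> 282
    -- iteration 2/4 --
    RT 108: heading 282 -> 174
    RT 45: heading 174 -> 129
    -- iteration 3/4 --
    RT 108: heading 129 -> 21
    RT 45: heading 21 -> 336
    -- iteration 4/4 --
    RT 108: heading 336 -> 228
    RT 45: heading 228 -> 183
  ]
  -- iteration 2/3 --
  PD: pen down
  RT 60: heading 183 -> 123
  REPEAT 4 [
    -- iteration 1/4 --
    RT 108: heading 123 -> 15
    RT 45: heading 15 -> 330
    -- iteration 2/4 --
    RT 108: heading 330 -> 222
    RT 45: heading 222 -> 177
    -- iteration 3/4 --
    RT 108: heading 177 -> 69
    RT 45: heading 69 -> 24
    -- iteration 4/4 --
    RT 108: heading 24 -> 276
    RT 45: heading 276 -> 231
  ]
  -- iteration 3/3 --
  PD: pen down
  RT 60: heading 231 -> 171
  REPEAT 4 [
    -- iteration 1/4 --
    RT 108: heading 171 -> 63
    RT 45: heading 63 -> 18
    -- iteration 2/4 --
    RT 108: heading 18 -> 270
    RT 45: heading 270 -> 225
    -- iteration 3/4 --
    RT 108: heading 225 -> 117
    RT 45: heading 117 -> 72
    -- iteration 4/4 --
    RT 108: heading 72 -> 324
    RT 45: heading 324 -> 279
  ]
]
FD 8.2: (-3.687,19.687) -> (-2.405,11.588) [heading=279, draw]
FD 14.7: (-2.405,11.588) -> (-0.105,-2.931) [heading=279, draw]
FD 1.9: (-0.105,-2.931) -> (0.192,-4.807) [heading=279, draw]
Final: pos=(0.192,-4.807), heading=279, 6 segment(s) drawn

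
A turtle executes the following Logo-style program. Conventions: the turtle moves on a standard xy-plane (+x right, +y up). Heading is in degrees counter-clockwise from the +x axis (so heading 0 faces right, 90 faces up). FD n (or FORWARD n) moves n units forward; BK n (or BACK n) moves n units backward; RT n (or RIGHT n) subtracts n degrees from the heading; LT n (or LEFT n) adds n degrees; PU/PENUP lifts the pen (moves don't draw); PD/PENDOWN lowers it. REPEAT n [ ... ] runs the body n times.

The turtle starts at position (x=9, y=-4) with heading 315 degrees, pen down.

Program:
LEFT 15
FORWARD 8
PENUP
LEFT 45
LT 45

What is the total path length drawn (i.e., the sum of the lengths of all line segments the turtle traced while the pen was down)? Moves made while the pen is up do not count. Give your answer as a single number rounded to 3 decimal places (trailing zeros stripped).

Executing turtle program step by step:
Start: pos=(9,-4), heading=315, pen down
LT 15: heading 315 -> 330
FD 8: (9,-4) -> (15.928,-8) [heading=330, draw]
PU: pen up
LT 45: heading 330 -> 15
LT 45: heading 15 -> 60
Final: pos=(15.928,-8), heading=60, 1 segment(s) drawn

Segment lengths:
  seg 1: (9,-4) -> (15.928,-8), length = 8
Total = 8

Answer: 8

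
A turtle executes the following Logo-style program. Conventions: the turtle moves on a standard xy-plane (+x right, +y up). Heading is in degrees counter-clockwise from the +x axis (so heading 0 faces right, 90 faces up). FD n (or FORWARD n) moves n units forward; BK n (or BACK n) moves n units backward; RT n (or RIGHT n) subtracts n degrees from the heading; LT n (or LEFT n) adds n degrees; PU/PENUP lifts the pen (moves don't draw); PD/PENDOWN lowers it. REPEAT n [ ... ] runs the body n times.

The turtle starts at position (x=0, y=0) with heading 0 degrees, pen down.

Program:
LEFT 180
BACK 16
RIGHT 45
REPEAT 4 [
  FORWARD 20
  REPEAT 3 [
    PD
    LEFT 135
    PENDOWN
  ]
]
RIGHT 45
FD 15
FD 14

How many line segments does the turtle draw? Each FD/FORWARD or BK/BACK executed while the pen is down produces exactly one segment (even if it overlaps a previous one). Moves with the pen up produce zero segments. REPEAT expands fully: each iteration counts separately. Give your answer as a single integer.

Answer: 7

Derivation:
Executing turtle program step by step:
Start: pos=(0,0), heading=0, pen down
LT 180: heading 0 -> 180
BK 16: (0,0) -> (16,0) [heading=180, draw]
RT 45: heading 180 -> 135
REPEAT 4 [
  -- iteration 1/4 --
  FD 20: (16,0) -> (1.858,14.142) [heading=135, draw]
  REPEAT 3 [
    -- iteration 1/3 --
    PD: pen down
    LT 135: heading 135 -> 270
    PD: pen down
    -- iteration 2/3 --
    PD: pen down
    LT 135: heading 270 -> 45
    PD: pen down
    -- iteration 3/3 --
    PD: pen down
    LT 135: heading 45 -> 180
    PD: pen down
  ]
  -- iteration 2/4 --
  FD 20: (1.858,14.142) -> (-18.142,14.142) [heading=180, draw]
  REPEAT 3 [
    -- iteration 1/3 --
    PD: pen down
    LT 135: heading 180 -> 315
    PD: pen down
    -- iteration 2/3 --
    PD: pen down
    LT 135: heading 315 -> 90
    PD: pen down
    -- iteration 3/3 --
    PD: pen down
    LT 135: heading 90 -> 225
    PD: pen down
  ]
  -- iteration 3/4 --
  FD 20: (-18.142,14.142) -> (-32.284,0) [heading=225, draw]
  REPEAT 3 [
    -- iteration 1/3 --
    PD: pen down
    LT 135: heading 225 -> 0
    PD: pen down
    -- iteration 2/3 --
    PD: pen down
    LT 135: heading 0 -> 135
    PD: pen down
    -- iteration 3/3 --
    PD: pen down
    LT 135: heading 135 -> 270
    PD: pen down
  ]
  -- iteration 4/4 --
  FD 20: (-32.284,0) -> (-32.284,-20) [heading=270, draw]
  REPEAT 3 [
    -- iteration 1/3 --
    PD: pen down
    LT 135: heading 270 -> 45
    PD: pen down
    -- iteration 2/3 --
    PD: pen down
    LT 135: heading 45 -> 180
    PD: pen down
    -- iteration 3/3 --
    PD: pen down
    LT 135: heading 180 -> 315
    PD: pen down
  ]
]
RT 45: heading 315 -> 270
FD 15: (-32.284,-20) -> (-32.284,-35) [heading=270, draw]
FD 14: (-32.284,-35) -> (-32.284,-49) [heading=270, draw]
Final: pos=(-32.284,-49), heading=270, 7 segment(s) drawn
Segments drawn: 7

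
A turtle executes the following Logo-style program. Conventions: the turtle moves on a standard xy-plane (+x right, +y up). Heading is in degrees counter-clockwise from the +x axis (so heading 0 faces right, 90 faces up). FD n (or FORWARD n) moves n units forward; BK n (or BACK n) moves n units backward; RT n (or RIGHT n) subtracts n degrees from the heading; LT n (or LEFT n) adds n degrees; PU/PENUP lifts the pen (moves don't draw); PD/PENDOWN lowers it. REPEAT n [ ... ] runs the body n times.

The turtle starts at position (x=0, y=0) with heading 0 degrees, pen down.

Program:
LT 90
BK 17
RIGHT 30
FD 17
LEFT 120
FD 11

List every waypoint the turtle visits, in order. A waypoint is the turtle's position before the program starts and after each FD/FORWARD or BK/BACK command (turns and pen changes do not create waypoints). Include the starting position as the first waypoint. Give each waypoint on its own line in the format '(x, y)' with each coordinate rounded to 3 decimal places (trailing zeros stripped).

Executing turtle program step by step:
Start: pos=(0,0), heading=0, pen down
LT 90: heading 0 -> 90
BK 17: (0,0) -> (0,-17) [heading=90, draw]
RT 30: heading 90 -> 60
FD 17: (0,-17) -> (8.5,-2.278) [heading=60, draw]
LT 120: heading 60 -> 180
FD 11: (8.5,-2.278) -> (-2.5,-2.278) [heading=180, draw]
Final: pos=(-2.5,-2.278), heading=180, 3 segment(s) drawn
Waypoints (4 total):
(0, 0)
(0, -17)
(8.5, -2.278)
(-2.5, -2.278)

Answer: (0, 0)
(0, -17)
(8.5, -2.278)
(-2.5, -2.278)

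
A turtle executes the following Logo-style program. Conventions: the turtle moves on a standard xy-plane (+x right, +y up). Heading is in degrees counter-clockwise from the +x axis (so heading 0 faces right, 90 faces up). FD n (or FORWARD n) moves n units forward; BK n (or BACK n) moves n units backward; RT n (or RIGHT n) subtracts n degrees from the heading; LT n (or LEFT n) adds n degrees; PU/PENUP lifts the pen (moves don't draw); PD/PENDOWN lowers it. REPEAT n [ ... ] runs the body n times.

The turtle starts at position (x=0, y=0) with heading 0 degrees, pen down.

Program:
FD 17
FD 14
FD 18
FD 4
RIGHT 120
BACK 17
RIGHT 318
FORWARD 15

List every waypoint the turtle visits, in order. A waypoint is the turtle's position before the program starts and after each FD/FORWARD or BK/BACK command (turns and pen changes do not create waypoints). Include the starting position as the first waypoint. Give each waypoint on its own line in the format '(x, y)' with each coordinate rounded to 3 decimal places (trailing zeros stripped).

Answer: (0, 0)
(17, 0)
(31, 0)
(49, 0)
(53, 0)
(61.5, 14.722)
(64.619, 0.05)

Derivation:
Executing turtle program step by step:
Start: pos=(0,0), heading=0, pen down
FD 17: (0,0) -> (17,0) [heading=0, draw]
FD 14: (17,0) -> (31,0) [heading=0, draw]
FD 18: (31,0) -> (49,0) [heading=0, draw]
FD 4: (49,0) -> (53,0) [heading=0, draw]
RT 120: heading 0 -> 240
BK 17: (53,0) -> (61.5,14.722) [heading=240, draw]
RT 318: heading 240 -> 282
FD 15: (61.5,14.722) -> (64.619,0.05) [heading=282, draw]
Final: pos=(64.619,0.05), heading=282, 6 segment(s) drawn
Waypoints (7 total):
(0, 0)
(17, 0)
(31, 0)
(49, 0)
(53, 0)
(61.5, 14.722)
(64.619, 0.05)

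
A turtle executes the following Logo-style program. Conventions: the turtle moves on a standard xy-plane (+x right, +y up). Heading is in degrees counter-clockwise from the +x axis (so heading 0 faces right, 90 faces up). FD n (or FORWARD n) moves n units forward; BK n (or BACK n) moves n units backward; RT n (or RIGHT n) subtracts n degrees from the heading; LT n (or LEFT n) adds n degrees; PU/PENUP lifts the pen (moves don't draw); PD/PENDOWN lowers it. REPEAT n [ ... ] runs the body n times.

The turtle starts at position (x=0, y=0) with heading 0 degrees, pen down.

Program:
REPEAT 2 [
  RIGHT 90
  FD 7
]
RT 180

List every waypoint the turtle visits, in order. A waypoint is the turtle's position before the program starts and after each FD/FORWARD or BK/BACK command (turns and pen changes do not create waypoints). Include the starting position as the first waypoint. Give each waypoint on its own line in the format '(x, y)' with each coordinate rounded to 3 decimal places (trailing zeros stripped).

Executing turtle program step by step:
Start: pos=(0,0), heading=0, pen down
REPEAT 2 [
  -- iteration 1/2 --
  RT 90: heading 0 -> 270
  FD 7: (0,0) -> (0,-7) [heading=270, draw]
  -- iteration 2/2 --
  RT 90: heading 270 -> 180
  FD 7: (0,-7) -> (-7,-7) [heading=180, draw]
]
RT 180: heading 180 -> 0
Final: pos=(-7,-7), heading=0, 2 segment(s) drawn
Waypoints (3 total):
(0, 0)
(0, -7)
(-7, -7)

Answer: (0, 0)
(0, -7)
(-7, -7)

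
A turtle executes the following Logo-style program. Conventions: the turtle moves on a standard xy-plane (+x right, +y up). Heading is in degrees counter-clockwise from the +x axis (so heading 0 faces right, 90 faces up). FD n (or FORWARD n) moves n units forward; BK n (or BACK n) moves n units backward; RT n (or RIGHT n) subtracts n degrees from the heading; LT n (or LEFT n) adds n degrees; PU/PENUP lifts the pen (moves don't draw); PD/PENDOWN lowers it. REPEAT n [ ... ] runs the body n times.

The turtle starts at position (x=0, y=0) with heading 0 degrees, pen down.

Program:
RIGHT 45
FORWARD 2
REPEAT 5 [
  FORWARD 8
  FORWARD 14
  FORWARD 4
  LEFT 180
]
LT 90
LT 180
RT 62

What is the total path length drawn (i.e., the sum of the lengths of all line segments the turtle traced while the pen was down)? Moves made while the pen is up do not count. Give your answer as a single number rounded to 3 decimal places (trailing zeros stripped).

Executing turtle program step by step:
Start: pos=(0,0), heading=0, pen down
RT 45: heading 0 -> 315
FD 2: (0,0) -> (1.414,-1.414) [heading=315, draw]
REPEAT 5 [
  -- iteration 1/5 --
  FD 8: (1.414,-1.414) -> (7.071,-7.071) [heading=315, draw]
  FD 14: (7.071,-7.071) -> (16.971,-16.971) [heading=315, draw]
  FD 4: (16.971,-16.971) -> (19.799,-19.799) [heading=315, draw]
  LT 180: heading 315 -> 135
  -- iteration 2/5 --
  FD 8: (19.799,-19.799) -> (14.142,-14.142) [heading=135, draw]
  FD 14: (14.142,-14.142) -> (4.243,-4.243) [heading=135, draw]
  FD 4: (4.243,-4.243) -> (1.414,-1.414) [heading=135, draw]
  LT 180: heading 135 -> 315
  -- iteration 3/5 --
  FD 8: (1.414,-1.414) -> (7.071,-7.071) [heading=315, draw]
  FD 14: (7.071,-7.071) -> (16.971,-16.971) [heading=315, draw]
  FD 4: (16.971,-16.971) -> (19.799,-19.799) [heading=315, draw]
  LT 180: heading 315 -> 135
  -- iteration 4/5 --
  FD 8: (19.799,-19.799) -> (14.142,-14.142) [heading=135, draw]
  FD 14: (14.142,-14.142) -> (4.243,-4.243) [heading=135, draw]
  FD 4: (4.243,-4.243) -> (1.414,-1.414) [heading=135, draw]
  LT 180: heading 135 -> 315
  -- iteration 5/5 --
  FD 8: (1.414,-1.414) -> (7.071,-7.071) [heading=315, draw]
  FD 14: (7.071,-7.071) -> (16.971,-16.971) [heading=315, draw]
  FD 4: (16.971,-16.971) -> (19.799,-19.799) [heading=315, draw]
  LT 180: heading 315 -> 135
]
LT 90: heading 135 -> 225
LT 180: heading 225 -> 45
RT 62: heading 45 -> 343
Final: pos=(19.799,-19.799), heading=343, 16 segment(s) drawn

Segment lengths:
  seg 1: (0,0) -> (1.414,-1.414), length = 2
  seg 2: (1.414,-1.414) -> (7.071,-7.071), length = 8
  seg 3: (7.071,-7.071) -> (16.971,-16.971), length = 14
  seg 4: (16.971,-16.971) -> (19.799,-19.799), length = 4
  seg 5: (19.799,-19.799) -> (14.142,-14.142), length = 8
  seg 6: (14.142,-14.142) -> (4.243,-4.243), length = 14
  seg 7: (4.243,-4.243) -> (1.414,-1.414), length = 4
  seg 8: (1.414,-1.414) -> (7.071,-7.071), length = 8
  seg 9: (7.071,-7.071) -> (16.971,-16.971), length = 14
  seg 10: (16.971,-16.971) -> (19.799,-19.799), length = 4
  seg 11: (19.799,-19.799) -> (14.142,-14.142), length = 8
  seg 12: (14.142,-14.142) -> (4.243,-4.243), length = 14
  seg 13: (4.243,-4.243) -> (1.414,-1.414), length = 4
  seg 14: (1.414,-1.414) -> (7.071,-7.071), length = 8
  seg 15: (7.071,-7.071) -> (16.971,-16.971), length = 14
  seg 16: (16.971,-16.971) -> (19.799,-19.799), length = 4
Total = 132

Answer: 132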